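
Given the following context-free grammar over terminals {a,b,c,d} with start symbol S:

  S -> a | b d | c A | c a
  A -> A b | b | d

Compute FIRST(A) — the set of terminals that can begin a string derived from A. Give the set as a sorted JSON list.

FIRST iteration:
[1]
  A via A→b: +{b}
  A via A→d: +{d}
  S via S→a: +{a}
  S via S→b d: +{b}
  S via S→c A: +{c}
  FIRST[S]={a,b,c}  FIRST[A]={b,d}
[2] — fixpoint
  FIRST[S]={a,b,c}  FIRST[A]={b,d}

FIRST(A) = ["b", "d"]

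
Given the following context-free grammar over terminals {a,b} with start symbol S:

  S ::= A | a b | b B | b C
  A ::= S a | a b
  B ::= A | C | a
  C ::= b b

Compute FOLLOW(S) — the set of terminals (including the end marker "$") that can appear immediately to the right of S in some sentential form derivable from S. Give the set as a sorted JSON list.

Compute FIRST by fixpoint:
round 1:
  A via A→a b: +{a}
  B via B→A: +{a}
  C via C→b b: +{b}
  S via S→A: +{a}
  S via S→b B: +{b}
  FIRST(S)={a,b}  FIRST(A)={a}  FIRST(B)={a}  FIRST(C)={b}
round 2:
  A via A→S a: +{b}
  B via B→A: +{b}
  FIRST(S)={a,b}  FIRST(A)={a,b}  FIRST(B)={a,b}  FIRST(C)={b}
round 3: (stable)
  FIRST(S)={a,b}  FIRST(A)={a,b}  FIRST(B)={a,b}  FIRST(C)={b}

FOLLOW sets:
FOLLOW(S) := {$}
[1]
  A→S a: FOLLOW(S) ⊇ FIRST(a) = {a}; new: +{a}
  S→A: FOLLOW(A) ⊇ FOLLOW(S) ⊇ {$,a}; new: +{$,a}
  S→b B: FOLLOW(B) ⊇ FOLLOW(S) ⊇ {$,a}; new: +{$,a}
  S→b C: FOLLOW(C) ⊇ FOLLOW(S) ⊇ {$,a}; new: +{$,a}
  FOLLOW[S]={$,a}  FOLLOW[A]={$,a}  FOLLOW[B]={$,a}  FOLLOW[C]={$,a}
[2] done
  FOLLOW[S]={$,a}  FOLLOW[A]={$,a}  FOLLOW[B]={$,a}  FOLLOW[C]={$,a}

FOLLOW(S) = ["$", "a"]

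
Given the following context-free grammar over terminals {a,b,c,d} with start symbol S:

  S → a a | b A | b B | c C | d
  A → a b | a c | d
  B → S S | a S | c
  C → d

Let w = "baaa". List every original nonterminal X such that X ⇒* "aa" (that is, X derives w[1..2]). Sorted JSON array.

Convert to CNF:
  S -> T0 T0 | T1 A | T1 B | T2 C | d
  A -> T0 T1 | T0 T2 | d
  B -> S S | T0 S | c
  C -> d
  T0 -> a
  T1 -> b
  T2 -> c

Fill CYK table bottom-up — only the sub-triangle for w[1..2]:
  T[1,1] 'a' = {T0}  orig:{}
  T[2,2] 'a' = {T0}  orig:{}
  T[1,2] 'aa' = {S}

Original NTs in T[1,2] deriving "aa": ["S"]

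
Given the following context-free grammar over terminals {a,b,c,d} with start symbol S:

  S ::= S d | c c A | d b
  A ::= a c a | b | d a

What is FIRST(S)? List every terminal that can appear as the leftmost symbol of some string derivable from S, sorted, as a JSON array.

FIRST iteration:
iter 1:
  A via A→a c a: +{a}
  A via A→b: +{b}
  A via A→d a: +{d}
  S via S→c c A: +{c}
  S via S→d b: +{d}
  S: {c,d}  A: {a,b,d}
iter 2: — fixpoint
  S: {c,d}  A: {a,b,d}

FIRST(S) = ["c", "d"]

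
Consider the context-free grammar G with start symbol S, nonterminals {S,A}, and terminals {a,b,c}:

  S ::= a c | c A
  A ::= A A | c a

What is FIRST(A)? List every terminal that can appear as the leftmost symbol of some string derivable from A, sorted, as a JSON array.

FIRST iteration:
[1]
  A via A→c a: +{c}
  S via S→a c: +{a}
  S via S→c A: +{c}
  FIRST(S)={a,c}  FIRST(A)={c}
[2] — fixpoint
  FIRST(S)={a,c}  FIRST(A)={c}

FIRST(A) = ["c"]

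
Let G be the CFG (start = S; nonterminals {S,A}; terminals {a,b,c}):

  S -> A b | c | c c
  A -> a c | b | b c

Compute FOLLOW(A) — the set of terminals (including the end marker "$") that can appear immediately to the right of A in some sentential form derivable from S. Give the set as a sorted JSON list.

FIRST sets, iterate to fixpoint:
[1]
  A via A→a c: +{a}
  A via A→b: +{b}
  S via S→A b: +{a,b}
  S via S→c: +{c}
  FIRST(S)={a,b,c}  FIRST(A)={a,b}
[2] — fixpoint
  FIRST(S)={a,b,c}  FIRST(A)={a,b}

FOLLOW sets:
seed FOLLOW(S) with $
round 1:
  S→A b: FOLLOW(A) ⊇ FIRST(b) = {b}; new: +{b}
  S: {$}  A: {b}
round 2: — fixpoint
  S: {$}  A: {b}

FOLLOW(A) = ["b"]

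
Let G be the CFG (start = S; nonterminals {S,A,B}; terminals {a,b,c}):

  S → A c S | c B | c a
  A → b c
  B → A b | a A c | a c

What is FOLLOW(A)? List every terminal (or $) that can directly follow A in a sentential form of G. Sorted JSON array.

FIRST sets, iterate to fixpoint:
round 1:
  A via A→b c: +{b}
  B via B→A b: +{b}
  B via B→a A c: +{a}
  S via S→A c S: +{b}
  S via S→c B: +{c}
  S: {b,c}  A: {b}  B: {a,b}
round 2: — fixpoint
  S: {b,c}  A: {b}  B: {a,b}

FOLLOW sets:
seed FOLLOW(S) with $
[1]
  B→A b: FOLLOW(A) ⊇ FIRST(b) = {b}; new: +{b}
  B→a A c: FOLLOW(A) ⊇ FIRST(c) = {c}; new: +{c}
  S→c B: FOLLOW(B) ⊇ FOLLOW(S) ⊇ {$}; new: +{$}
  FOLLOW[S]={$}  FOLLOW[A]={b,c}  FOLLOW[B]={$}
[2] done
  FOLLOW[S]={$}  FOLLOW[A]={b,c}  FOLLOW[B]={$}

FOLLOW(A) = ["b", "c"]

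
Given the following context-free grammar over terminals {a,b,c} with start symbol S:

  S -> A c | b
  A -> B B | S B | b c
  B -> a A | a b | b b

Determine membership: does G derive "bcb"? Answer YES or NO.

CNF form of G:
  S -> A T1 | b
  A -> B B | S B | T0 T1
  B -> T0 T0 | T2 A | T2 T0
  T0 -> b
  T1 -> c
  T2 -> a

CYK fill:
  cell(0,0) b: {S,T0}  orig:{S}
  cell(1,1) c: {T1}  orig:{}
  cell(2,2) b: {S,T0}  orig:{S}
  cell(0,1) bc: {A}
  cell(1,2) cb: ∅
  cell(0,2) bcb: ∅

S ∉ T[0,2] ⇒ NO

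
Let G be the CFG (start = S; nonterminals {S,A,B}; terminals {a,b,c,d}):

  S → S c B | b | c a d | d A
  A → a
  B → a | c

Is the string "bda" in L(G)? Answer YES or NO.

Convert to CNF:
  S -> S X3 | T0 X4 | T2 A | b
  A -> a
  B -> a | c
  T0 -> c
  T1 -> a
  T2 -> d
  X3 -> T0 B
  X4 -> T1 T2

CYK fill:
  T[0,0] 'b' = {S}
  T[1,1] 'd' = {T2}  orig:{}
  T[2,2] 'a' = {A,B,T1}  orig:{A,B}
  T[0,1] 'bd' = ∅
  T[1,2] 'da' = {S}
  T[0,2] 'bda' = ∅

S ∉ T[0,2] ⇒ NO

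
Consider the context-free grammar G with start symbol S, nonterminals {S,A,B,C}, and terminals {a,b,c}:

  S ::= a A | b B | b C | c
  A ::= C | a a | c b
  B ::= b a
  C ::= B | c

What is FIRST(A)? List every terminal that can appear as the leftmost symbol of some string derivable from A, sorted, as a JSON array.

Compute FIRST by fixpoint:
round 1:
  A via A→a a: +{a}
  A via A→c b: +{c}
  B via B→b a: +{b}
  C via C→B: +{b}
  C via C→c: +{c}
  S via S→a A: +{a}
  S via S→b B: +{b}
  S via S→c: +{c}
  FIRST(S)={a,b,c}  FIRST(A)={a,c}  FIRST(B)={b}  FIRST(C)={b,c}
round 2:
  A via A→C: +{b}
  FIRST(S)={a,b,c}  FIRST(A)={a,b,c}  FIRST(B)={b}  FIRST(C)={b,c}
round 3: (no change)
  FIRST(S)={a,b,c}  FIRST(A)={a,b,c}  FIRST(B)={b}  FIRST(C)={b,c}

FIRST(A) = ["a", "b", "c"]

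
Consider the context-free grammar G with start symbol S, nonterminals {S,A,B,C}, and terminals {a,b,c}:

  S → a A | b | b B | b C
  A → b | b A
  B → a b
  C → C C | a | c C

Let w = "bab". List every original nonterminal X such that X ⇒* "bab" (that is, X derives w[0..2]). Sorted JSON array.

CNF form of G:
  S -> T0 B | T0 C | T1 A | b
  A -> T0 A | b
  B -> T1 T0
  C -> C C | T2 C | a
  T0 -> b
  T1 -> a
  T2 -> c

Fill CYK table bottom-up (cells [i..j] with 0 ≤ i ≤ j ≤ 2 only):
  T[0,0] 'b' = {A,S,T0}  orig:{A,S}
  T[1,1] 'a' = {C,T1}  orig:{C}
  T[2,2] 'b' = {A,S,T0}  orig:{A,S}
  T[0,1] 'ba' = {S}
  T[1,2] 'ab' = {B,S}
  T[0,2] 'bab' = {S}

Original NTs in T[0,2] deriving "bab": ["S"]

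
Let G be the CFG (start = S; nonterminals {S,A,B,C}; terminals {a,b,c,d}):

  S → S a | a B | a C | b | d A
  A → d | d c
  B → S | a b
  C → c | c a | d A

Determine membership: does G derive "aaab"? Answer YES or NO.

Convert to CNF:
  S -> S T2 | T0 A | T2 B | T2 C | b
  A -> T0 T1 | d
  B -> S T2 | T0 A | T2 B | T2 C | T2 T3 | b
  C -> T0 A | T1 T2 | c
  T0 -> d
  T1 -> c
  T2 -> a
  T3 -> b

CYK table (by increasing span):
  [0..0]={T2}  "a"  orig:{}
  [1..1]={T2}  "a"  orig:{}
  [2..2]={T2}  "a"  orig:{}
  [3..3]={B,S,T3}  "b"  orig:{B,S}
  [0..1]=∅  "aa"
  [1..2]=∅  "aa"
  [2..3]={B,S}  "ab"
  [0..2]=∅  "aaa"
  [1..3]={B,S}  "aab"
  [0..3]={B,S}  "aaab"

S ∈ T[0,3] ⇒ YES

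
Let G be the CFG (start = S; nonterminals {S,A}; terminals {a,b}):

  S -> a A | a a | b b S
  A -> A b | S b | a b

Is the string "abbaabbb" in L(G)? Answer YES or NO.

Convert to CNF:
  S -> T0 X2 | T1 A | T1 T1
  A -> A T0 | S T0 | T1 T0
  T0 -> b
  T1 -> a
  X2 -> T0 S

CYK table (by increasing span):
  cell(0,0) a: {T1}  orig:{}
  cell(1,1) b: {T0}  orig:{}
  cell(2,2) b: {T0}  orig:{}
  cell(3,3) a: {T1}  orig:{}
  cell(4,4) a: {T1}  orig:{}
  cell(5,5) b: {T0}  orig:{}
  cell(6,6) b: {T0}  orig:{}
  cell(7,7) b: {T0}  orig:{}
  cell(0,1) ab: {A}
  cell(1,2) bb: ∅
  cell(2,3) ba: ∅
  cell(3,4) aa: {S}
  cell(4,5) ab: {A}
  cell(5,6) bb: ∅
  cell(6,7) bb: ∅
  cell(0,2) abb: {A}
  cell(1,3) bba: ∅
  cell(2,4) baa: {X2}  orig:{}
  cell(3,5) aab: {A,S}
  cell(4,6) abb: {A}
  cell(5,7) bbb: ∅
  cell(0,3) abba: ∅
  cell(1,4) bbaa: {S}
  cell(2,5) baab: {X2}  orig:{}
  cell(3,6) aabb: {A,S}
  cell(4,7) abbb: {A}
  cell(0,4) abbaa: ∅
  cell(1,5) bbaab: {A,S}
  cell(2,6) baabb: {X2}  orig:{}
  cell(3,7) aabbb: {A,S}
  cell(0,5) abbaab: {S}
  cell(1,6) bbaabb: {A,S}
  cell(2,7) baabbb: {X2}  orig:{}
  cell(0,6) abbaabb: {A,S}
  cell(1,7) bbaabbb: {A,S}
  cell(0,7) abbaabbb: {A,S}

S ∈ T[0,7] ⇒ YES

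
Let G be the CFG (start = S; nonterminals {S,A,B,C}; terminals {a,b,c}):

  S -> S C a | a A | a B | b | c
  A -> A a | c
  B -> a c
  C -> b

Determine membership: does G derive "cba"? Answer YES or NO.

CNF form of G:
  S -> S X2 | T0 A | T0 B | b | c
  A -> A T0 | c
  B -> T0 T1
  C -> b
  T0 -> a
  T1 -> c
  X2 -> C T0

CYK fill:
  T[0,0] 'c' = {A,S,T1}  orig:{A,S}
  T[1,1] 'b' = {C,S}
  T[2,2] 'a' = {T0}  orig:{}
  T[0,1] 'cb' = ∅
  T[1,2] 'ba' = {X2}  orig:{}
  T[0,2] 'cba' = {S}

S ∈ T[0,2] ⇒ YES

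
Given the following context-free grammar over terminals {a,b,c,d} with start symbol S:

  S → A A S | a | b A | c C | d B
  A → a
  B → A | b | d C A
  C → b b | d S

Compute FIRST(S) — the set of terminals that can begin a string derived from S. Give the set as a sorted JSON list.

Compute FIRST by fixpoint:
[1]
  A via A→a: +{a}
  B via B→A: +{a}
  B via B→b: +{b}
  B via B→d C A: +{d}
  C via C→b b: +{b}
  C via C→d S: +{d}
  S via S→A A S: +{a}
  S via S→b A: +{b}
  S via S→c C: +{c}
  S via S→d B: +{d}
  FIRST(S)={a,b,c,d}  FIRST(A)={a}  FIRST(B)={a,b,d}  FIRST(C)={b,d}
[2] (no change)
  FIRST(S)={a,b,c,d}  FIRST(A)={a}  FIRST(B)={a,b,d}  FIRST(C)={b,d}

FIRST(S) = ["a", "b", "c", "d"]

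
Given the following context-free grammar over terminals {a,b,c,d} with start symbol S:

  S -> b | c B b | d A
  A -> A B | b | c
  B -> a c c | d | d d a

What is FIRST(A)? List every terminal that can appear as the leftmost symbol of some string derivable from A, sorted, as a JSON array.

Compute FIRST by fixpoint:
iter 1:
  A via A→b: +{b}
  A via A→c: +{c}
  B via B→a c c: +{a}
  B via B→d: +{d}
  S via S→b: +{b}
  S via S→c B b: +{c}
  S via S→d A: +{d}
  S: {b,c,d}  A: {b,c}  B: {a,d}
iter 2: (no change)
  S: {b,c,d}  A: {b,c}  B: {a,d}

FIRST(A) = ["b", "c"]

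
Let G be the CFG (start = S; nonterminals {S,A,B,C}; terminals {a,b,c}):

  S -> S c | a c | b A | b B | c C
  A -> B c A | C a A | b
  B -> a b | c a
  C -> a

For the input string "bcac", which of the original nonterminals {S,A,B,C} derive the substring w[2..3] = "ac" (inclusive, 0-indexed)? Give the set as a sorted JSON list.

CNF form of G:
  S -> S T0 | T0 C | T1 T0 | T2 A | T2 B
  A -> B X3 | C X4 | b
  B -> T0 T1 | T1 T2
  C -> a
  T0 -> c
  T1 -> a
  T2 -> b
  X3 -> T0 A
  X4 -> T1 A

CYK table (by increasing span) (cells [i..j] with 2 ≤ i ≤ j ≤ 3 only):
  cell(2,2) a: {C,T1}  orig:{C}
  cell(3,3) c: {T0}  orig:{}
  cell(2,3) ac: {S}

Original NTs in T[2,3] deriving "ac": ["S"]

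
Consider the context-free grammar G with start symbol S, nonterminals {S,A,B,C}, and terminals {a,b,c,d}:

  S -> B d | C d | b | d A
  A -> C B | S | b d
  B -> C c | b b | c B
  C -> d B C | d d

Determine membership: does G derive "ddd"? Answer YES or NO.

CNF form of G:
  S -> B T0 | C T0 | T0 A | b
  A -> B T0 | C B | C T0 | T0 A | T1 T0 | b
  B -> C T2 | T1 T1 | T2 B
  C -> T0 T0 | T0 X3
  T0 -> d
  T1 -> b
  T2 -> c
  X3 -> B C

Fill CYK table bottom-up:
  [0..0]={T0}  "d"  orig:{}
  [1..1]={T0}  "d"  orig:{}
  [2..2]={T0}  "d"  orig:{}
  [0..1]={C}  "dd"
  [1..2]={C}  "dd"
  [0..2]={A,S}  "ddd"

S ∈ T[0,2] ⇒ YES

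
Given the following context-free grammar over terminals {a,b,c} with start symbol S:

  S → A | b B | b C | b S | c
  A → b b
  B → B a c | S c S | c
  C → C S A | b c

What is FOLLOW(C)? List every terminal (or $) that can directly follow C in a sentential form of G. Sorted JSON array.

FIRST sets, iterate to fixpoint:
pass 1:
  A via A→b b: +{b}
  B via B→c: +{c}
  C via C→b c: +{b}
  S via S→A: +{b}
  S via S→c: +{c}
  FIRST(S)={b,c}  FIRST(A)={b}  FIRST(B)={c}  FIRST(C)={b}
pass 2:
  B via B→S c S: +{b}
  FIRST(S)={b,c}  FIRST(A)={b}  FIRST(B)={b,c}  FIRST(C)={b}
pass 3: (stable)
  FIRST(S)={b,c}  FIRST(A)={b}  FIRST(B)={b,c}  FIRST(C)={b}

Compute FOLLOW by fixpoint:
FOLLOW(S) := {$}
pass 1:
  B→B a c: FOLLOW(B) ⊇ FIRST(a) = {a}; new: +{a}
  B→S c S: FOLLOW(S) ⊇ FIRST(c) = {c}; new: +{c}
  B→S c S: FOLLOW(S) ⊇ FOLLOW(B) ⊇ {a}; new: +{a}
  C→C S A: FOLLOW(C) ⊇ FIRST(S) = {b,c}; new: +{b,c}
  C→C S A: FOLLOW(S) ⊇ FIRST(A) = {b}; new: +{b}
  C→C S A: FOLLOW(A) ⊇ FOLLOW(C) ⊇ {b,c}; new: +{b,c}
  S→A: FOLLOW(A) ⊇ FOLLOW(S) ⊇ {$,a,b,c}; new: +{$,a}
  S→b B: FOLLOW(B) ⊇ FOLLOW(S) ⊇ {$,a,b,c}; new: +{$,b,c}
  S→b C: FOLLOW(C) ⊇ FOLLOW(S) ⊇ {$,a,b,c}; new: +{$,a}
  S: {$,a,b,c}  A: {$,a,b,c}  B: {$,a,b,c}  C: {$,a,b,c}
pass 2: — fixpoint
  S: {$,a,b,c}  A: {$,a,b,c}  B: {$,a,b,c}  C: {$,a,b,c}

FOLLOW(C) = ["$", "a", "b", "c"]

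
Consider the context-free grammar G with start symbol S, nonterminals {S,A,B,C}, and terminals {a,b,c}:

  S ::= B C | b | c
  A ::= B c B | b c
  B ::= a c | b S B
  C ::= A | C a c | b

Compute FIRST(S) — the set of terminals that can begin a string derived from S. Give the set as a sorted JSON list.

FIRST sets, iterate to fixpoint:
pass 1:
  A via A→b c: +{b}
  B via B→a c: +{a}
  B via B→b S B: +{b}
  C via C→A: +{b}
  S via S→B C: +{a,b}
  S via S→c: +{c}
  FIRST(S)={a,b,c}  FIRST(A)={b}  FIRST(B)={a,b}  FIRST(C)={b}
pass 2:
  A via A→B c B: +{a}
  C via C→A: +{a}
  FIRST(S)={a,b,c}  FIRST(A)={a,b}  FIRST(B)={a,b}  FIRST(C)={a,b}
pass 3: done
  FIRST(S)={a,b,c}  FIRST(A)={a,b}  FIRST(B)={a,b}  FIRST(C)={a,b}

FIRST(S) = ["a", "b", "c"]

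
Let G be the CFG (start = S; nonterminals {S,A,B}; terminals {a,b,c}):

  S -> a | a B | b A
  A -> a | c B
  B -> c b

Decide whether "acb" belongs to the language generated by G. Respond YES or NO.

Convert to CNF:
  S -> T1 A | T2 B | a
  A -> T0 B | a
  B -> T0 T1
  T0 -> c
  T1 -> b
  T2 -> a

Fill CYK table bottom-up:
  T[0,0] 'a' = {A,S,T2}  orig:{A,S}
  T[1,1] 'c' = {T0}  orig:{}
  T[2,2] 'b' = {T1}  orig:{}
  T[0,1] 'ac' = ∅
  T[1,2] 'cb' = {B}
  T[0,2] 'acb' = {S}

S ∈ T[0,2] ⇒ YES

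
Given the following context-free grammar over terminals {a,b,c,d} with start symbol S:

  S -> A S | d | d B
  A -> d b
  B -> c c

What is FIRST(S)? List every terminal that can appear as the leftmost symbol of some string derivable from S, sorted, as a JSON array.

FIRST sets, iterate to fixpoint:
iter 1:
  A via A→d b: +{d}
  B via B→c c: +{c}
  S via S→A S: +{d}
  FIRST[S]={d}  FIRST[A]={d}  FIRST[B]={c}
iter 2: (stable)
  FIRST[S]={d}  FIRST[A]={d}  FIRST[B]={c}

FIRST(S) = ["d"]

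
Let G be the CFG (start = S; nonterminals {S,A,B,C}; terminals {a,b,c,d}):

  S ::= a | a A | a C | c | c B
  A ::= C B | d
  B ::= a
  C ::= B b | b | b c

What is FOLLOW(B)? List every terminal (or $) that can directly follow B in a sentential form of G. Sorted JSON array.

FIRST sets, iterate to fixpoint:
pass 1:
  A via A→d: +{d}
  B via B→a: +{a}
  C via C→B b: +{a}
  C via C→b: +{b}
  S via S→a: +{a}
  S via S→c: +{c}
  S: {a,c}  A: {d}  B: {a}  C: {a,b}
pass 2:
  A via A→C B: +{a,b}
  S: {a,c}  A: {a,b,d}  B: {a}  C: {a,b}
pass 3: (no change)
  S: {a,c}  A: {a,b,d}  B: {a}  C: {a,b}

FOLLOW iteration:
FOLLOW(S) := {$}
[1]
  A→C B: FOLLOW(C) ⊇ FIRST(B) = {a}; new: +{a}
  C→B b: FOLLOW(B) ⊇ FIRST(b) = {b}; new: +{b}
  S→a A: FOLLOW(A) ⊇ FOLLOW(S) ⊇ {$}; new: +{$}
  S→a C: FOLLOW(C) ⊇ FOLLOW(S) ⊇ {$}; new: +{$}
  S→c B: FOLLOW(B) ⊇ FOLLOW(S) ⊇ {$}; new: +{$}
  FOLLOW[S]={$}  FOLLOW[A]={$}  FOLLOW[B]={$,b}  FOLLOW[C]={$,a}
[2] (no change)
  FOLLOW[S]={$}  FOLLOW[A]={$}  FOLLOW[B]={$,b}  FOLLOW[C]={$,a}

FOLLOW(B) = ["$", "b"]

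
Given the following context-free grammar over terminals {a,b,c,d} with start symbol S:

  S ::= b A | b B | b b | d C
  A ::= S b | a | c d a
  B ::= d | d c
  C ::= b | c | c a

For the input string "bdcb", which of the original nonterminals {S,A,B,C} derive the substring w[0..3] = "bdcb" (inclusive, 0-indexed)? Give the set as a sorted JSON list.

CNF form of G:
  S -> T0 A | T0 B | T0 T0 | T2 C
  A -> S T0 | T1 X4 | a
  B -> T2 T1 | d
  C -> T1 T3 | b | c
  T0 -> b
  T1 -> c
  T2 -> d
  T3 -> a
  X4 -> T2 T3

Fill CYK table bottom-up — only the sub-triangle for w[0..3]:
  [0..0]={C,T0}  "b"  orig:{C}
  [1..1]={B,T2}  "d"  orig:{B}
  [2..2]={C,T1}  "c"  orig:{C}
  [3..3]={C,T0}  "b"  orig:{C}
  [0..1]={S}  "bd"
  [1..2]={B,S}  "dc"
  [2..3]=∅  "cb"
  [0..2]={S}  "bdc"
  [1..3]={A}  "dcb"
  [0..3]={A,S}  "bdcb"

Original NTs in T[0,3] deriving "bdcb": ["A", "S"]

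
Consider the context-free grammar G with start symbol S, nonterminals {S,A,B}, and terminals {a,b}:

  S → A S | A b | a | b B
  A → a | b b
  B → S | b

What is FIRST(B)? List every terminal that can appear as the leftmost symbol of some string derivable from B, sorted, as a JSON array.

Compute FIRST by fixpoint:
round 1:
  A via A→a: +{a}
  A via A→b b: +{b}
  B via B→b: +{b}
  S via S→A S: +{a,b}
  FIRST(S)={a,b}  FIRST(A)={a,b}  FIRST(B)={b}
round 2:
  B via B→S: +{a}
  FIRST(S)={a,b}  FIRST(A)={a,b}  FIRST(B)={a,b}
round 3: (stable)
  FIRST(S)={a,b}  FIRST(A)={a,b}  FIRST(B)={a,b}

FIRST(B) = ["a", "b"]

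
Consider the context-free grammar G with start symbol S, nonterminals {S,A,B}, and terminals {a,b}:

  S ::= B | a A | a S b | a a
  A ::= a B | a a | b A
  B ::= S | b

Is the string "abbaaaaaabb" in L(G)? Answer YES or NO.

Convert to CNF:
  S -> T0 A | T0 T0 | T0 X3 | b
  A -> T0 B | T0 T0 | T1 A
  B -> T0 A | T0 T0 | T0 X2 | b
  T0 -> a
  T1 -> b
  X2 -> S T1
  X3 -> S T1

CYK table (by increasing span):
  [0..0]={T0}  "a"  orig:{}
  [1..1]={B,S,T1}  "b"  orig:{B,S}
  [2..2]={B,S,T1}  "b"  orig:{B,S}
  [3..3]={T0}  "a"  orig:{}
  [4..4]={T0}  "a"  orig:{}
  [5..5]={T0}  "a"  orig:{}
  [6..6]={T0}  "a"  orig:{}
  [7..7]={T0}  "a"  orig:{}
  [8..8]={T0}  "a"  orig:{}
  [9..9]={B,S,T1}  "b"  orig:{B,S}
  [10..10]={B,S,T1}  "b"  orig:{B,S}
  [0..1]={A}  "ab"
  [1..2]={X2,X3}  "bb"  orig:{}
  [2..3]=∅  "ba"
  [3..4]={A,B,S}  "aa"
  [4..5]={A,B,S}  "aa"
  [5..6]={A,B,S}  "aa"
  [6..7]={A,B,S}  "aa"
  [7..8]={A,B,S}  "aa"
  [8..9]={A}  "ab"
  [9..10]={X2,X3}  "bb"  orig:{}
  [0..2]={B,S}  "abb"
  [1..3]=∅  "bba"
  [2..4]={A}  "baa"
  [3..5]={A,B,S}  "aaa"
  [4..6]={A,B,S}  "aaa"
  [5..7]={A,B,S}  "aaa"
  [6..8]={A,B,S}  "aaa"
  [7..9]={B,S,X2,X3}  "aab"  orig:{B,S}
  [8..10]={B,S}  "abb"
  [0..3]=∅  "abba"
  [1..4]={A}  "bbaa"
  [2..5]={A}  "baaa"
  [3..6]={A,B,S}  "aaaa"
  [4..7]={A,B,S}  "aaaa"
  [5..8]={A,B,S}  "aaaa"
  [6..9]={A,B,S,X2,X3}  "aaab"  orig:{A,B,S}
  [7..10]={A,X2,X3}  "aabb"  orig:{A}
  [0..4]={B,S}  "abbaa"
  [1..5]={A}  "bbaaa"
  [2..6]={A}  "baaaa"
  [3..7]={A,B,S}  "aaaaa"
  [4..8]={A,B,S}  "aaaaa"
  [5..9]={A,B,S,X2,X3}  "aaaab"  orig:{A,B,S}
  [6..10]={B,S,X2,X3}  "aaabb"  orig:{B,S}
  [0..5]={B,S}  "abbaaa"
  [1..6]={A}  "bbaaaa"
  [2..7]={A}  "baaaaa"
  [3..8]={A,B,S}  "aaaaaa"
  [4..9]={A,B,S,X2,X3}  "aaaaab"  orig:{A,B,S}
  [5..10]={A,B,S,X2,X3}  "aaaabb"  orig:{A,B,S}
  [0..6]={B,S}  "abbaaaa"
  [1..7]={A}  "bbaaaaa"
  [2..8]={A}  "baaaaaa"
  [3..9]={A,B,S,X2,X3}  "aaaaaab"  orig:{A,B,S}
  [4..10]={A,B,S,X2,X3}  "aaaaabb"  orig:{A,B,S}
  [0..7]={B,S}  "abbaaaaa"
  [1..8]={A}  "bbaaaaaa"
  [2..9]={A}  "baaaaaab"
  [3..10]={A,B,S,X2,X3}  "aaaaaabb"  orig:{A,B,S}
  [0..8]={B,S}  "abbaaaaaa"
  [1..9]={A}  "bbaaaaaab"
  [2..10]={A}  "baaaaaabb"
  [0..9]={B,S,X2,X3}  "abbaaaaaab"  orig:{B,S}
  [1..10]={A}  "bbaaaaaabb"
  [0..10]={B,S,X2,X3}  "abbaaaaaabb"  orig:{B,S}

S ∈ T[0,10] ⇒ YES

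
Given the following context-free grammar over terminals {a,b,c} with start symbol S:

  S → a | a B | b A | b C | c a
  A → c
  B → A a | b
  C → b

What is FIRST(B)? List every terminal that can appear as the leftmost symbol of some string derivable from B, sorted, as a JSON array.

Compute FIRST by fixpoint:
pass 1:
  A via A→c: +{c}
  B via B→A a: +{c}
  B via B→b: +{b}
  C via C→b: +{b}
  S via S→a: +{a}
  S via S→b A: +{b}
  S via S→c a: +{c}
  FIRST[S]={a,b,c}  FIRST[A]={c}  FIRST[B]={b,c}  FIRST[C]={b}
pass 2: — fixpoint
  FIRST[S]={a,b,c}  FIRST[A]={c}  FIRST[B]={b,c}  FIRST[C]={b}

FIRST(B) = ["b", "c"]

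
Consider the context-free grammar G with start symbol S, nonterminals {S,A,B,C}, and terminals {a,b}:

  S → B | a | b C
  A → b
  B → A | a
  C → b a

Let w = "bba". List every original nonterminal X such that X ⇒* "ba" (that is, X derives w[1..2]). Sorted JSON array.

CNF form of G:
  S -> T0 C | a | b
  A -> b
  B -> a | b
  C -> T0 T1
  T0 -> b
  T1 -> a

Fill CYK table bottom-up (cells [i..j] with 1 ≤ i ≤ j ≤ 2 only):
  cell(1,1) b: {A,B,S,T0}  orig:{A,B,S}
  cell(2,2) a: {B,S,T1}  orig:{B,S}
  cell(1,2) ba: {C}

Original NTs in T[1,2] deriving "ba": ["C"]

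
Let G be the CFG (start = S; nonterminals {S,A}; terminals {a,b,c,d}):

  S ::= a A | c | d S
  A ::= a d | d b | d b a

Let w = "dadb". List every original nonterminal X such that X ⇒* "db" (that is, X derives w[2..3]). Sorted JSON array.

Convert to CNF:
  S -> T0 A | T1 S | c
  A -> T0 T1 | T1 T2 | T1 X3
  T0 -> a
  T1 -> d
  T2 -> b
  X3 -> T2 T0

CYK table (by increasing span) (cells [i..j] with 2 ≤ i ≤ j ≤ 3 only):
  [2..2]={T1}  "d"  orig:{}
  [3..3]={T2}  "b"  orig:{}
  [2..3]={A}  "db"

Original NTs in T[2,3] deriving "db": ["A"]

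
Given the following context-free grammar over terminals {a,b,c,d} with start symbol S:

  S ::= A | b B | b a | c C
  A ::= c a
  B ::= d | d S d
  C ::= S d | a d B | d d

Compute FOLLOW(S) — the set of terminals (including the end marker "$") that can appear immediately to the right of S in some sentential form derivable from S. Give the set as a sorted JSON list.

FIRST sets, iterate to fixpoint:
pass 1:
  A via A→c a: +{c}
  B via B→d: +{d}
  C via C→a d B: +{a}
  C via C→d d: +{d}
  S via S→A: +{c}
  S via S→b B: +{b}
  FIRST(S)={b,c}  FIRST(A)={c}  FIRST(B)={d}  FIRST(C)={a,d}
pass 2:
  C via C→S d: +{b,c}
  FIRST(S)={b,c}  FIRST(A)={c}  FIRST(B)={d}  FIRST(C)={a,b,c,d}
pass 3: — fixpoint
  FIRST(S)={b,c}  FIRST(A)={c}  FIRST(B)={d}  FIRST(C)={a,b,c,d}

FOLLOW sets:
seed FOLLOW(S) with $
[1]
  B→d S d: FOLLOW(S) ⊇ FIRST(d) = {d}; new: +{d}
  S→A: FOLLOW(A) ⊇ FOLLOW(S) ⊇ {$,d}; new: +{$,d}
  S→b B: FOLLOW(B) ⊇ FOLLOW(S) ⊇ {$,d}; new: +{$,d}
  S→c C: FOLLOW(C) ⊇ FOLLOW(S) ⊇ {$,d}; new: +{$,d}
  FOLLOW[S]={$,d}  FOLLOW[A]={$,d}  FOLLOW[B]={$,d}  FOLLOW[C]={$,d}
[2] — fixpoint
  FOLLOW[S]={$,d}  FOLLOW[A]={$,d}  FOLLOW[B]={$,d}  FOLLOW[C]={$,d}

FOLLOW(S) = ["$", "d"]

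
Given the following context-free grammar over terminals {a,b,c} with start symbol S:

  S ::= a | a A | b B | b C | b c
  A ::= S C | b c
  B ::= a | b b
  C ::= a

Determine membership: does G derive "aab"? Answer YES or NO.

Convert to CNF:
  S -> T0 B | T0 C | T0 T1 | T2 A | a
  A -> S C | T0 T1
  B -> T0 T0 | a
  C -> a
  T0 -> b
  T1 -> c
  T2 -> a

CYK fill:
  T[0,0] 'a' = {B,C,S,T2}  orig:{B,C,S}
  T[1,1] 'a' = {B,C,S,T2}  orig:{B,C,S}
  T[2,2] 'b' = {T0}  orig:{}
  T[0,1] 'aa' = {A}
  T[1,2] 'ab' = ∅
  T[0,2] 'aab' = ∅

S ∉ T[0,2] ⇒ NO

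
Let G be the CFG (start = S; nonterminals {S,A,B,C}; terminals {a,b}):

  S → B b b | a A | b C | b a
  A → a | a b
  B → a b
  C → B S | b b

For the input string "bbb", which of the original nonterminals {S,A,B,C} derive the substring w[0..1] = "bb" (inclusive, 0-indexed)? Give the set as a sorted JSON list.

CNF form of G:
  S -> B X2 | T0 A | T1 C | T1 T0
  A -> T0 T1 | a
  B -> T0 T1
  C -> B S | T1 T1
  T0 -> a
  T1 -> b
  X2 -> T1 T1

Fill CYK table bottom-up (cells [i..j] with 0 ≤ i ≤ j ≤ 1 only):
  T[0,0] 'b' = {T1}  orig:{}
  T[1,1] 'b' = {T1}  orig:{}
  T[0,1] 'bb' = {C,X2}  orig:{C}

Original NTs in T[0,1] deriving "bb": ["C"]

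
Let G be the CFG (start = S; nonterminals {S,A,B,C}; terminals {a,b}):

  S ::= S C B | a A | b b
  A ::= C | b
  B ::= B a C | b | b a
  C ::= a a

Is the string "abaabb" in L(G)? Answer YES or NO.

CNF form of G:
  S -> S X3 | T0 A | T1 T1
  A -> T0 T0 | b
  B -> B X2 | T1 T0 | b
  C -> T0 T0
  T0 -> a
  T1 -> b
  X2 -> T0 C
  X3 -> C B

Fill CYK table bottom-up:
  [0..0]={T0}  "a"  orig:{}
  [1..1]={A,B,T1}  "b"  orig:{A,B}
  [2..2]={T0}  "a"  orig:{}
  [3..3]={T0}  "a"  orig:{}
  [4..4]={A,B,T1}  "b"  orig:{A,B}
  [5..5]={A,B,T1}  "b"  orig:{A,B}
  [0..1]={S}  "ab"
  [1..2]={B}  "ba"
  [2..3]={A,C}  "aa"
  [3..4]={S}  "ab"
  [4..5]={S}  "bb"
  [0..2]=∅  "aba"
  [1..3]=∅  "baa"
  [2..4]={X3}  "aab"  orig:{}
  [3..5]=∅  "abb"
  [0..3]=∅  "abaa"
  [1..4]=∅  "baab"
  [2..5]=∅  "aabb"
  [0..4]={S}  "abaab"
  [1..5]=∅  "baabb"
  [0..5]=∅  "abaabb"

S ∉ T[0,5] ⇒ NO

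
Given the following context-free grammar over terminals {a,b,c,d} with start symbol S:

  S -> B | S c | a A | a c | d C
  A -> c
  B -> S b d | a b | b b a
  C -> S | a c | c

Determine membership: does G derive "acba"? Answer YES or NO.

CNF form of G:
  S -> S T3 | S X8 | T0 X9 | T1 C | T2 A | T2 T0 | T2 T3
  A -> c
  B -> S X4 | T0 X5 | T2 T0
  C -> S T3 | S X6 | T0 X7 | T1 C | T2 A | T2 T0 | T2 T3 | c
  T0 -> b
  T1 -> d
  T2 -> a
  T3 -> c
  X4 -> T0 T1
  X5 -> T0 T2
  X6 -> T0 T1
  X7 -> T0 T2
  X8 -> T0 T1
  X9 -> T0 T2

Fill CYK table bottom-up:
  cell(0,0) a: {T2}  orig:{}
  cell(1,1) c: {A,C,T3}  orig:{A,C}
  cell(2,2) b: {T0}  orig:{}
  cell(3,3) a: {T2}  orig:{}
  cell(0,1) ac: {C,S}
  cell(1,2) cb: ∅
  cell(2,3) ba: {X5,X7,X9}  orig:{}
  cell(0,2) acb: ∅
  cell(1,3) cba: ∅
  cell(0,3) acba: ∅

S ∉ T[0,3] ⇒ NO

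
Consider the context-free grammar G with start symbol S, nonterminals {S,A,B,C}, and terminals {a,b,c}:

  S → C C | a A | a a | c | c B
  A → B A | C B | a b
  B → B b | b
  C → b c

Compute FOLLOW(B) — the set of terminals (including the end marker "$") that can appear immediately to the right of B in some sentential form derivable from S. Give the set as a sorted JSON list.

FIRST sets, iterate to fixpoint:
round 1:
  A via A→a b: +{a}
  B via B→b: +{b}
  C via C→b c: +{b}
  S via S→C C: +{b}
  S via S→a A: +{a}
  S via S→c: +{c}
  FIRST[S]={a,b,c}  FIRST[A]={a}  FIRST[B]={b}  FIRST[C]={b}
round 2:
  A via A→B A: +{b}
  FIRST[S]={a,b,c}  FIRST[A]={a,b}  FIRST[B]={b}  FIRST[C]={b}
round 3: — fixpoint
  FIRST[S]={a,b,c}  FIRST[A]={a,b}  FIRST[B]={b}  FIRST[C]={b}

FOLLOW iteration:
seed FOLLOW(S) with $
round 1:
  A→B A: FOLLOW(B) ⊇ FIRST(A) = {a,b}; new: +{a,b}
  A→C B: FOLLOW(C) ⊇ FIRST(B) = {b}; new: +{b}
  S→C C: FOLLOW(C) ⊇ FOLLOW(S) ⊇ {$}; new: +{$}
  S→a A: FOLLOW(A) ⊇ FOLLOW(S) ⊇ {$}; new: +{$}
  S→c B: FOLLOW(B) ⊇ FOLLOW(S) ⊇ {$}; new: +{$}
  S: {$}  A: {$}  B: {$,a,b}  C: {$,b}
round 2: done
  S: {$}  A: {$}  B: {$,a,b}  C: {$,b}

FOLLOW(B) = ["$", "a", "b"]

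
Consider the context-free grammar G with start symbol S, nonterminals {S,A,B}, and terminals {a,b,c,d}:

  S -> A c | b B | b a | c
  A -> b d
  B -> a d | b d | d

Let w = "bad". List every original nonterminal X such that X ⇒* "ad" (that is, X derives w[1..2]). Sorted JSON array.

CNF form of G:
  S -> A T3 | T0 B | T0 T2 | c
  A -> T0 T1
  B -> T0 T1 | T2 T1 | d
  T0 -> b
  T1 -> d
  T2 -> a
  T3 -> c

CYK table (by increasing span) — only the sub-triangle for w[1..2]:
  T[1,1] 'a' = {T2}  orig:{}
  T[2,2] 'd' = {B,T1}  orig:{B}
  T[1,2] 'ad' = {B}

Original NTs in T[1,2] deriving "ad": ["B"]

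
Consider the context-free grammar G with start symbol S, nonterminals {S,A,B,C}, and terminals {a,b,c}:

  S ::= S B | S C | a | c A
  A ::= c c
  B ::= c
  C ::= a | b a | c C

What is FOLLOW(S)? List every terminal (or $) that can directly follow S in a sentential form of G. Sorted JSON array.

FIRST iteration:
iter 1:
  A via A→c c: +{c}
  B via B→c: +{c}
  C via C→a: +{a}
  C via C→b a: +{b}
  C via C→c C: +{c}
  S via S→a: +{a}
  S via S→c A: +{c}
  FIRST[S]={a,c}  FIRST[A]={c}  FIRST[B]={c}  FIRST[C]={a,b,c}
iter 2: — fixpoint
  FIRST[S]={a,c}  FIRST[A]={c}  FIRST[B]={c}  FIRST[C]={a,b,c}

FOLLOW sets:
seed FOLLOW(S) with $
iter 1:
  S→S B: FOLLOW(S) ⊇ FIRST(B) = {c}; new: +{c}
  S→S B: FOLLOW(B) ⊇ FOLLOW(S) ⊇ {$,c}; new: +{$,c}
  S→S C: FOLLOW(S) ⊇ FIRST(C) = {a,b,c}; new: +{a,b}
  S→S C: FOLLOW(C) ⊇ FOLLOW(S) ⊇ {$,a,b,c}; new: +{$,a,b,c}
  S→c A: FOLLOW(A) ⊇ FOLLOW(S) ⊇ {$,a,b,c}; new: +{$,a,b,c}
  FOLLOW(S)={$,a,b,c}  FOLLOW(A)={$,a,b,c}  FOLLOW(B)={$,c}  FOLLOW(C)={$,a,b,c}
iter 2:
  S→S B: FOLLOW(B) ⊇ FOLLOW(S) ⊇ {$,a,b,c}; new: +{a,b}
  FOLLOW(S)={$,a,b,c}  FOLLOW(A)={$,a,b,c}  FOLLOW(B)={$,a,b,c}  FOLLOW(C)={$,a,b,c}
iter 3: — fixpoint
  FOLLOW(S)={$,a,b,c}  FOLLOW(A)={$,a,b,c}  FOLLOW(B)={$,a,b,c}  FOLLOW(C)={$,a,b,c}

FOLLOW(S) = ["$", "a", "b", "c"]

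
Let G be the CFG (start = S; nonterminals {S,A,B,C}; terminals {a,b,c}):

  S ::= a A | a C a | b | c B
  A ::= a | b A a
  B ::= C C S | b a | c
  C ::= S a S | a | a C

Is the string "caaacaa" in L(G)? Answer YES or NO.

Convert to CNF:
  S -> T1 A | T1 X6 | T2 B | b
  A -> T0 X3 | a
  B -> C X4 | T0 T1 | c
  C -> S X5 | T1 C | a
  T0 -> b
  T1 -> a
  T2 -> c
  X3 -> A T1
  X4 -> C S
  X5 -> T1 S
  X6 -> C T1

CYK table (by increasing span):
  T[0,0] 'c' = {B,T2}  orig:{B}
  T[1,1] 'a' = {A,C,T1}  orig:{A,C}
  T[2,2] 'a' = {A,C,T1}  orig:{A,C}
  T[3,3] 'a' = {A,C,T1}  orig:{A,C}
  T[4,4] 'c' = {B,T2}  orig:{B}
  T[5,5] 'a' = {A,C,T1}  orig:{A,C}
  T[6,6] 'a' = {A,C,T1}  orig:{A,C}
  T[0,1] 'ca' = ∅
  T[1,2] 'aa' = {C,S,X3,X6}  orig:{C,S}
  T[2,3] 'aa' = {C,S,X3,X6}  orig:{C,S}
  T[3,4] 'ac' = ∅
  T[4,5] 'ca' = ∅
  T[5,6] 'aa' = {C,S,X3,X6}  orig:{C,S}
  T[0,2] 'caa' = ∅
  T[1,3] 'aaa' = {C,S,X4,X5,X6}  orig:{C,S}
  T[2,4] 'aac' = ∅
  T[3,5] 'aca' = ∅
  T[4,6] 'caa' = ∅
  T[0,3] 'caaa' = ∅
  T[1,4] 'aaac' = ∅
  T[2,5] 'aaca' = ∅
  T[3,6] 'acaa' = ∅
  T[0,4] 'caaac' = ∅
  T[1,5] 'aaaca' = ∅
  T[2,6] 'aacaa' = ∅
  T[0,5] 'caaaca' = ∅
  T[1,6] 'aaacaa' = ∅
  T[0,6] 'caaacaa' = ∅

S ∉ T[0,6] ⇒ NO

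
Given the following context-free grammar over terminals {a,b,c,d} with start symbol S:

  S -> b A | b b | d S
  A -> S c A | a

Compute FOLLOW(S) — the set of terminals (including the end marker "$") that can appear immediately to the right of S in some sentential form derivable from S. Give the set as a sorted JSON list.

Compute FIRST by fixpoint:
[1]
  A via A→a: +{a}
  S via S→b A: +{b}
  S via S→d S: +{d}
  FIRST(S)={b,d}  FIRST(A)={a}
[2]
  A via A→S c A: +{b,d}
  FIRST(S)={b,d}  FIRST(A)={a,b,d}
[3] — fixpoint
  FIRST(S)={b,d}  FIRST(A)={a,b,d}

FOLLOW iteration:
initialize: $ ∈ FOLLOW(S)
round 1:
  A→S c A: FOLLOW(S) ⊇ FIRST(c) = {c}; new: +{c}
  S→b A: FOLLOW(A) ⊇ FOLLOW(S) ⊇ {$,c}; new: +{$,c}
  FOLLOW[S]={$,c}  FOLLOW[A]={$,c}
round 2: done
  FOLLOW[S]={$,c}  FOLLOW[A]={$,c}

FOLLOW(S) = ["$", "c"]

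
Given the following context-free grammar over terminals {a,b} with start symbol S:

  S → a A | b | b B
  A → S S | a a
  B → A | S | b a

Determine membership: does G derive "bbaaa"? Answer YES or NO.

CNF form of G:
  S -> T0 A | T1 B | b
  A -> S S | T0 T0
  B -> S S | T0 A | T0 T0 | T1 B | T1 T0 | b
  T0 -> a
  T1 -> b

Fill CYK table bottom-up:
  [0..0]={B,S,T1}  "b"  orig:{B,S}
  [1..1]={B,S,T1}  "b"  orig:{B,S}
  [2..2]={T0}  "a"  orig:{}
  [3..3]={T0}  "a"  orig:{}
  [4..4]={T0}  "a"  orig:{}
  [0..1]={A,B,S}  "bb"
  [1..2]={B}  "ba"
  [2..3]={A,B}  "aa"
  [3..4]={A,B}  "aa"
  [0..2]={B,S}  "bba"
  [1..3]={B,S}  "baa"
  [2..4]={B,S}  "aaa"
  [0..3]={A,B,S}  "bbaa"
  [1..4]={A,B,S}  "baaa"
  [0..4]={A,B,S}  "bbaaa"

S ∈ T[0,4] ⇒ YES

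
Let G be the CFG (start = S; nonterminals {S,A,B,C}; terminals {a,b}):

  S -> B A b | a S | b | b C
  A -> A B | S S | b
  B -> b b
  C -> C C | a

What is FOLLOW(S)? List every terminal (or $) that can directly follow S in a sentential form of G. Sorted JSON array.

Compute FIRST by fixpoint:
pass 1:
  A via A→b: +{b}
  B via B→b b: +{b}
  C via C→a: +{a}
  S via S→B A b: +{b}
  S via S→a S: +{a}
  FIRST[S]={a,b}  FIRST[A]={b}  FIRST[B]={b}  FIRST[C]={a}
pass 2:
  A via A→S S: +{a}
  FIRST[S]={a,b}  FIRST[A]={a,b}  FIRST[B]={b}  FIRST[C]={a}
pass 3: done
  FIRST[S]={a,b}  FIRST[A]={a,b}  FIRST[B]={b}  FIRST[C]={a}

Compute FOLLOW by fixpoint:
initialize: $ ∈ FOLLOW(S)
pass 1:
  A→A B: FOLLOW(A) ⊇ FIRST(B) = {b}; new: +{b}
  A→A B: FOLLOW(B) ⊇ FOLLOW(A) ⊇ {b}; new: +{b}
  A→S S: FOLLOW(S) ⊇ FIRST(S) = {a,b}; new: +{a,b}
  C→C C: FOLLOW(C) ⊇ FIRST(C) = {a}; new: +{a}
  S→B A b: FOLLOW(B) ⊇ FIRST(A) = {a,b}; new: +{a}
  S→b C: FOLLOW(C) ⊇ FOLLOW(S) ⊇ {$,a,b}; new: +{$,b}
  FOLLOW[S]={$,a,b}  FOLLOW[A]={b}  FOLLOW[B]={a,b}  FOLLOW[C]={$,a,b}
pass 2: — fixpoint
  FOLLOW[S]={$,a,b}  FOLLOW[A]={b}  FOLLOW[B]={a,b}  FOLLOW[C]={$,a,b}

FOLLOW(S) = ["$", "a", "b"]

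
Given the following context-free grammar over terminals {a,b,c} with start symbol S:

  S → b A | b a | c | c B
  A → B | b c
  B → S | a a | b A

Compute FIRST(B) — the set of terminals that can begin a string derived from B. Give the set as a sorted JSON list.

FIRST iteration:
[1]
  A via A→b c: +{b}
  B via B→a a: +{a}
  B via B→b A: +{b}
  S via S→b A: +{b}
  S via S→c: +{c}
  S: {b,c}  A: {b}  B: {a,b}
[2]
  A via A→B: +{a}
  B via B→S: +{c}
  S: {b,c}  A: {a,b}  B: {a,b,c}
[3]
  A via A→B: +{c}
  S: {b,c}  A: {a,b,c}  B: {a,b,c}
[4] (stable)
  S: {b,c}  A: {a,b,c}  B: {a,b,c}

FIRST(B) = ["a", "b", "c"]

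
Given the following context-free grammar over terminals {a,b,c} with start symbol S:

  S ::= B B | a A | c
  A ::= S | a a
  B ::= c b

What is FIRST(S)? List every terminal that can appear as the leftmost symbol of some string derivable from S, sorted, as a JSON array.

FIRST iteration:
[1]
  A via A→a a: +{a}
  B via B→c b: +{c}
  S via S→B B: +{c}
  S via S→a A: +{a}
  FIRST[S]={a,c}  FIRST[A]={a}  FIRST[B]={c}
[2]
  A via A→S: +{c}
  FIRST[S]={a,c}  FIRST[A]={a,c}  FIRST[B]={c}
[3] (stable)
  FIRST[S]={a,c}  FIRST[A]={a,c}  FIRST[B]={c}

FIRST(S) = ["a", "c"]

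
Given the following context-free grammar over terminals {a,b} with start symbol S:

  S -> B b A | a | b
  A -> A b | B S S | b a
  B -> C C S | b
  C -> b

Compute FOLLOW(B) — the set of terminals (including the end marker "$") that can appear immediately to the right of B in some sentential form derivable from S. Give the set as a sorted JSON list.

FIRST iteration:
[1]
  A via A→b a: +{b}
  B via B→b: +{b}
  C via C→b: +{b}
  S via S→B b A: +{b}
  S via S→a: +{a}
  S: {a,b}  A: {b}  B: {b}  C: {b}
[2] done
  S: {a,b}  A: {b}  B: {b}  C: {b}

FOLLOW sets:
FOLLOW(S) := {$}
[1]
  A→A b: FOLLOW(A) ⊇ FIRST(b) = {b}; new: +{b}
  A→B S S: FOLLOW(B) ⊇ FIRST(S) = {a,b}; new: +{a,b}
  A→B S S: FOLLOW(S) ⊇ FIRST(S) = {a,b}; new: +{a,b}
  B→C C S: FOLLOW(C) ⊇ FIRST(C) = {b}; new: +{b}
  B→C C S: FOLLOW(C) ⊇ FIRST(S) = {a,b}; new: +{a}
  S→B b A: FOLLOW(A) ⊇ FOLLOW(S) ⊇ {$,a,b}; new: +{$,a}
  S: {$,a,b}  A: {$,a,b}  B: {a,b}  C: {a,b}
[2] — fixpoint
  S: {$,a,b}  A: {$,a,b}  B: {a,b}  C: {a,b}

FOLLOW(B) = ["a", "b"]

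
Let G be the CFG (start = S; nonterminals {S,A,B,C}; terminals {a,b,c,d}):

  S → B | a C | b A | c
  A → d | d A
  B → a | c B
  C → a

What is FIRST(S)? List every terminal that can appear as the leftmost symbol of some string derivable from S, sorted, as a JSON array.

FIRST sets, iterate to fixpoint:
round 1:
  A via A→d: +{d}
  B via B→a: +{a}
  B via B→c B: +{c}
  C via C→a: +{a}
  S via S→B: +{a,c}
  S via S→b A: +{b}
  S: {a,b,c}  A: {d}  B: {a,c}  C: {a}
round 2: done
  S: {a,b,c}  A: {d}  B: {a,c}  C: {a}

FIRST(S) = ["a", "b", "c"]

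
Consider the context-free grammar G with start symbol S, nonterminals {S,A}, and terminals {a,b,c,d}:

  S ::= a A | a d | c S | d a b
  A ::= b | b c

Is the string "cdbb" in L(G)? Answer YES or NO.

CNF form of G:
  S -> T1 S | T2 A | T2 T3 | T3 X4
  A -> T0 T1 | b
  T0 -> b
  T1 -> c
  T2 -> a
  T3 -> d
  X4 -> T2 T0

CYK fill:
  cell(0,0) c: {T1}  orig:{}
  cell(1,1) d: {T3}  orig:{}
  cell(2,2) b: {A,T0}  orig:{A}
  cell(3,3) b: {A,T0}  orig:{A}
  cell(0,1) cd: ∅
  cell(1,2) db: ∅
  cell(2,3) bb: ∅
  cell(0,2) cdb: ∅
  cell(1,3) dbb: ∅
  cell(0,3) cdbb: ∅

S ∉ T[0,3] ⇒ NO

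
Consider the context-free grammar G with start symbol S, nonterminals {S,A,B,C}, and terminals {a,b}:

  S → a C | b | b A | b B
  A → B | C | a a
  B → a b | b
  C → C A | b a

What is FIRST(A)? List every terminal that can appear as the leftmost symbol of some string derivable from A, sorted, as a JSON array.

Compute FIRST by fixpoint:
round 1:
  A via A→a a: +{a}
  B via B→a b: +{a}
  B via B→b: +{b}
  C via C→b a: +{b}
  S via S→a C: +{a}
  S via S→b: +{b}
  S: {a,b}  A: {a}  B: {a,b}  C: {b}
round 2:
  A via A→B: +{b}
  S: {a,b}  A: {a,b}  B: {a,b}  C: {b}
round 3: — fixpoint
  S: {a,b}  A: {a,b}  B: {a,b}  C: {b}

FIRST(A) = ["a", "b"]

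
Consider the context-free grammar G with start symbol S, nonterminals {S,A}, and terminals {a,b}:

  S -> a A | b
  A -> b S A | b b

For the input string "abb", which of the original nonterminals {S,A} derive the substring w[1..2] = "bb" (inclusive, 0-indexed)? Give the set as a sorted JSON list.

CNF form of G:
  S -> T1 A | b
  A -> T0 T0 | T0 X2
  T0 -> b
  T1 -> a
  X2 -> S A

CYK table (by increasing span) (cells [i..j] with 1 ≤ i ≤ j ≤ 2 only):
  [1..1]={S,T0}  "b"  orig:{S}
  [2..2]={S,T0}  "b"  orig:{S}
  [1..2]={A}  "bb"

Original NTs in T[1,2] deriving "bb": ["A"]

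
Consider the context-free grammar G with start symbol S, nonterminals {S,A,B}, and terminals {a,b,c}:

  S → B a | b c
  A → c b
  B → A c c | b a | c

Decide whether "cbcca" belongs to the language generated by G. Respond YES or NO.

Convert to CNF:
  S -> B T2 | T1 T0
  A -> T0 T1
  B -> A X3 | T1 T2 | c
  T0 -> c
  T1 -> b
  T2 -> a
  X3 -> T0 T0

CYK table (by increasing span):
  T[0,0] 'c' = {B,T0}  orig:{B}
  T[1,1] 'b' = {T1}  orig:{}
  T[2,2] 'c' = {B,T0}  orig:{B}
  T[3,3] 'c' = {B,T0}  orig:{B}
  T[4,4] 'a' = {T2}  orig:{}
  T[0,1] 'cb' = {A}
  T[1,2] 'bc' = {S}
  T[2,3] 'cc' = {X3}  orig:{}
  T[3,4] 'ca' = {S}
  T[0,2] 'cbc' = ∅
  T[1,3] 'bcc' = ∅
  T[2,4] 'cca' = ∅
  T[0,3] 'cbcc' = {B}
  T[1,4] 'bcca' = ∅
  T[0,4] 'cbcca' = {S}

S ∈ T[0,4] ⇒ YES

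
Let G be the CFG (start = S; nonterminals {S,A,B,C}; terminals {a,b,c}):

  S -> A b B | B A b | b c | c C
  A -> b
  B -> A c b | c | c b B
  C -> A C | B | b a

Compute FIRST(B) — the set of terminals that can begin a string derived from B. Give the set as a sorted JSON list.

FIRST sets, iterate to fixpoint:
round 1:
  A via A→b: +{b}
  B via B→A c b: +{b}
  B via B→c: +{c}
  C via C→A C: +{b}
  C via C→B: +{c}
  S via S→A b B: +{b}
  S via S→B A b: +{c}
  FIRST[S]={b,c}  FIRST[A]={b}  FIRST[B]={b,c}  FIRST[C]={b,c}
round 2: (stable)
  FIRST[S]={b,c}  FIRST[A]={b}  FIRST[B]={b,c}  FIRST[C]={b,c}

FIRST(B) = ["b", "c"]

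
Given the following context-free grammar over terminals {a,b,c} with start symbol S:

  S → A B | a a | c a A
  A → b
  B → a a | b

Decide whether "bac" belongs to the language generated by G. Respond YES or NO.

Convert to CNF:
  S -> A B | T0 T0 | T1 X2
  A -> b
  B -> T0 T0 | b
  T0 -> a
  T1 -> c
  X2 -> T0 A

CYK fill:
  [0..0]={A,B}  "b"
  [1..1]={T0}  "a"  orig:{}
  [2..2]={T1}  "c"  orig:{}
  [0..1]=∅  "ba"
  [1..2]=∅  "ac"
  [0..2]=∅  "bac"

S ∉ T[0,2] ⇒ NO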